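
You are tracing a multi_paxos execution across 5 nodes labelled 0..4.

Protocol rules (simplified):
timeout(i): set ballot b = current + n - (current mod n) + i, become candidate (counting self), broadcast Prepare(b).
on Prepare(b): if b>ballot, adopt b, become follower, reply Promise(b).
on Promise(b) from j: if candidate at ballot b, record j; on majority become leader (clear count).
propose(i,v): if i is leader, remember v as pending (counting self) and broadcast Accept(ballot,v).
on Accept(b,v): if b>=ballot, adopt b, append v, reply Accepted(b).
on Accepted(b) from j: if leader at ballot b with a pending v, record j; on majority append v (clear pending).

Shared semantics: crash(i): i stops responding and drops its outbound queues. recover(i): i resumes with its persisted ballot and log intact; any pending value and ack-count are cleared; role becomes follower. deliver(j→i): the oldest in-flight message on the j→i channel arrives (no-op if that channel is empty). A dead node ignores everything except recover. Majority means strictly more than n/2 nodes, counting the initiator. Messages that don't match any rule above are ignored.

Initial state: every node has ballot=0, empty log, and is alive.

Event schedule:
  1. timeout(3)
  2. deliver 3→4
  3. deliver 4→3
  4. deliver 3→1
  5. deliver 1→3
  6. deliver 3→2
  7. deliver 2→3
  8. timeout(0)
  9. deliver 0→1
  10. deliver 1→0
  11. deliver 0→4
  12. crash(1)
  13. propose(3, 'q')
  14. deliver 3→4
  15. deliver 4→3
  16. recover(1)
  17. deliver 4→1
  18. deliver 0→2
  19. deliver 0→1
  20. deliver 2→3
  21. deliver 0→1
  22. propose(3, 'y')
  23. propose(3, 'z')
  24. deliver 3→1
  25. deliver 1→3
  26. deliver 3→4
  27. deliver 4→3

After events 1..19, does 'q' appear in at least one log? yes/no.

yes

after 1 — timeout(3): n3:cand/b8/[-]
after 2 — deliver 3→4: n4:foll/b8/[-]
after 3 — deliver 4→3: ·
after 4 — deliver 3→1: n1:foll/b8/[-]
after 5 — deliver 1→3: n3:lead/b8/[-]
after 6 — deliver 3→2: n2:foll/b8/[-]
after 7 — deliver 2→3: ·
after 8 — timeout(0): n0:cand/b5/[-]
after 9 — deliver 0→1: ·
after 10 — deliver 1→0: ·
after 11 — deliver 0→4: ·
after 12 — crash(1): n1:✗foll/b8/[-]
after 13 — propose(3,'q'): ·
after 14 — deliver 3→4: n4:foll/b8/[q]
after 15 — deliver 4→3: ·
after 16 — recover(1): n1:foll/b8/[-]
after 17 — deliver 4→1: ·
after 18 — deliver 0→2: ·
after 19 — deliver 0→1: ·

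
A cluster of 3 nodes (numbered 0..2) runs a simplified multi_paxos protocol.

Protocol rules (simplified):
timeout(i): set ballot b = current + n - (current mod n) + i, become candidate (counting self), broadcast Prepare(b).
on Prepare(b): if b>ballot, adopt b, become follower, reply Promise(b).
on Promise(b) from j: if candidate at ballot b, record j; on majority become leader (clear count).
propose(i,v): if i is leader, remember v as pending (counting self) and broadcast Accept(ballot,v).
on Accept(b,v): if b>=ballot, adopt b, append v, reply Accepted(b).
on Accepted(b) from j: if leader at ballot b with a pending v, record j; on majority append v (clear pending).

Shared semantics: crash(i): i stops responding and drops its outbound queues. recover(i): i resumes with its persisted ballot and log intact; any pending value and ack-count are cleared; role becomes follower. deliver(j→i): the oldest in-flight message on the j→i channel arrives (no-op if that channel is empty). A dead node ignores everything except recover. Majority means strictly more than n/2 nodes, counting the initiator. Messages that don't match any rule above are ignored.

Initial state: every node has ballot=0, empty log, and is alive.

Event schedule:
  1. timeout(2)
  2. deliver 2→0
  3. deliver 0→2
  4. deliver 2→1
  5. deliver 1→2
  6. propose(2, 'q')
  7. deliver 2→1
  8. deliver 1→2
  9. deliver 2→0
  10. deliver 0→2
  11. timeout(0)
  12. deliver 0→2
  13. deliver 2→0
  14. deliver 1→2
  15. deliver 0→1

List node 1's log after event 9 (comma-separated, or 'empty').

q

e1 timeout(2): 2[cand,b=5,-]
e2 deliver 2→0: 0[foll,b=5,-]
e3 deliver 0→2: 2[lead,b=5,-]
e4 deliver 2→1: 1[foll,b=5,-]
e5 deliver 1→2: ·
e6 propose(2,'q'): ·
e7 deliver 2→1: 1[foll,b=5,q]
e8 deliver 1→2: 2[lead,b=5,q]
e9 deliver 2→0: 0[foll,b=5,q]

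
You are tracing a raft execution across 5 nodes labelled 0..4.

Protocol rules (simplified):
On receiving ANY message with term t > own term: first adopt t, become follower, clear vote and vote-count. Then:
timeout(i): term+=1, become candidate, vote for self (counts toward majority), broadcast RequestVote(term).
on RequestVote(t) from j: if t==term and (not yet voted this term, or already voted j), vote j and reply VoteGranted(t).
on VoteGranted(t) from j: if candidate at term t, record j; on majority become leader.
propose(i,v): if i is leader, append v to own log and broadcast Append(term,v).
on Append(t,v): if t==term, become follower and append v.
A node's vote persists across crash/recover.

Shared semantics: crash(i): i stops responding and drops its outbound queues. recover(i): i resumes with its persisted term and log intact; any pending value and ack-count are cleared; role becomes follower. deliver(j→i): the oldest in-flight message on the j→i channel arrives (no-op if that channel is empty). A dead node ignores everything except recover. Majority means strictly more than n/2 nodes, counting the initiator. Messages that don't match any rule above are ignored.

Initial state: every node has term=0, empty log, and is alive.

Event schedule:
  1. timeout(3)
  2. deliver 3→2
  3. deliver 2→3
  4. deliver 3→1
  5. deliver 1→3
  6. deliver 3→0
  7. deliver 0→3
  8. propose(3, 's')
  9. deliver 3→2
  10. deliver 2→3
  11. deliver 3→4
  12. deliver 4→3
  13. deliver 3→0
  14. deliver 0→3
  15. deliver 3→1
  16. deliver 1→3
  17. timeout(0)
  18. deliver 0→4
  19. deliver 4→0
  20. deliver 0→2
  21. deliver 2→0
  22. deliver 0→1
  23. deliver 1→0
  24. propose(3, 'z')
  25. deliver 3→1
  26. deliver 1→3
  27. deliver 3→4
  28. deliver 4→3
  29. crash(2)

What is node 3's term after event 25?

1

1. timeout(3):  <3:cand t1 ->
2. deliver 3→2:  <2:foll t1 ->
3. deliver 2→3:  nop
4. deliver 3→1:  <1:foll t1 ->
5. deliver 1→3:  <3:lead t1 ->
6. deliver 3→0:  <0:foll t1 ->
7. deliver 0→3:  nop
8. propose(3,'s'):  <3:lead t1 s>
9. deliver 3→2:  <2:foll t1 s>
10. deliver 2→3:  nop
11. deliver 3→4:  <4:foll t1 ->
12. deliver 4→3:  nop
13. deliver 3→0:  <0:foll t1 s>
14. deliver 0→3:  nop
15. deliver 3→1:  <1:foll t1 s>
16. deliver 1→3:  nop
17. timeout(0):  <0:cand t2 s>
18. deliver 0→4:  <4:foll t2 ->
19. deliver 4→0:  nop
20. deliver 0→2:  <2:foll t2 s>
21. deliver 2→0:  <0:lead t2 s>
22. deliver 0→1:  <1:foll t2 s>
23. deliver 1→0:  nop
24. propose(3,'z'):  <3:lead t1 s,z>
25. deliver 3→1:  nop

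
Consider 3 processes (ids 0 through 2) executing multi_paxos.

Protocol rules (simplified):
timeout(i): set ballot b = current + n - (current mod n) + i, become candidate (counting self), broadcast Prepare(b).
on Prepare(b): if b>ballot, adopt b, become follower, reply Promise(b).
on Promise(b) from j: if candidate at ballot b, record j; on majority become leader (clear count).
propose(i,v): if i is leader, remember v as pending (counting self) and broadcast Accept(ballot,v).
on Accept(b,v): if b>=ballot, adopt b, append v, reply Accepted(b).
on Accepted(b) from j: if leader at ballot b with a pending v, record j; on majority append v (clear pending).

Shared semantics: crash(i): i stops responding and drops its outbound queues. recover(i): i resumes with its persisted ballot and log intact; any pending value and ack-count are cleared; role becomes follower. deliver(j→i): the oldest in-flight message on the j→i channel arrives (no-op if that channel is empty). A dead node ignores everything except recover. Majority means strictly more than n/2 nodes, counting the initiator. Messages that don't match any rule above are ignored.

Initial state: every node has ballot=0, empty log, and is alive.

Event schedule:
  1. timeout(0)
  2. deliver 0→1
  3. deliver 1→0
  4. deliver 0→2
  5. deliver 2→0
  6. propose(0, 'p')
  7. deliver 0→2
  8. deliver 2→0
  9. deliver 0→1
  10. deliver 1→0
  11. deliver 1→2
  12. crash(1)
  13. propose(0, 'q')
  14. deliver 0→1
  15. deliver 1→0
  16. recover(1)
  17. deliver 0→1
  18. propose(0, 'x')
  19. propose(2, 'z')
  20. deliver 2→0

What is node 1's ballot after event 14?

3

[1] timeout(0) → N0(cand b3 [-])
[2] deliver 0→1 → N1(foll b3 [-])
[3] deliver 1→0 → N0(lead b3 [-])
[4] deliver 0→2 → N2(foll b3 [-])
[5] deliver 2→0 → ∅
[6] propose(0,'p') → ∅
[7] deliver 0→2 → N2(foll b3 [p])
[8] deliver 2→0 → N0(lead b3 [p])
[9] deliver 0→1 → N1(foll b3 [p])
[10] deliver 1→0 → ∅
[11] deliver 1→2 → ∅
[12] crash(1) → N1(✗foll b3 [p])
[13] propose(0,'q') → ∅
[14] deliver 0→1 → ∅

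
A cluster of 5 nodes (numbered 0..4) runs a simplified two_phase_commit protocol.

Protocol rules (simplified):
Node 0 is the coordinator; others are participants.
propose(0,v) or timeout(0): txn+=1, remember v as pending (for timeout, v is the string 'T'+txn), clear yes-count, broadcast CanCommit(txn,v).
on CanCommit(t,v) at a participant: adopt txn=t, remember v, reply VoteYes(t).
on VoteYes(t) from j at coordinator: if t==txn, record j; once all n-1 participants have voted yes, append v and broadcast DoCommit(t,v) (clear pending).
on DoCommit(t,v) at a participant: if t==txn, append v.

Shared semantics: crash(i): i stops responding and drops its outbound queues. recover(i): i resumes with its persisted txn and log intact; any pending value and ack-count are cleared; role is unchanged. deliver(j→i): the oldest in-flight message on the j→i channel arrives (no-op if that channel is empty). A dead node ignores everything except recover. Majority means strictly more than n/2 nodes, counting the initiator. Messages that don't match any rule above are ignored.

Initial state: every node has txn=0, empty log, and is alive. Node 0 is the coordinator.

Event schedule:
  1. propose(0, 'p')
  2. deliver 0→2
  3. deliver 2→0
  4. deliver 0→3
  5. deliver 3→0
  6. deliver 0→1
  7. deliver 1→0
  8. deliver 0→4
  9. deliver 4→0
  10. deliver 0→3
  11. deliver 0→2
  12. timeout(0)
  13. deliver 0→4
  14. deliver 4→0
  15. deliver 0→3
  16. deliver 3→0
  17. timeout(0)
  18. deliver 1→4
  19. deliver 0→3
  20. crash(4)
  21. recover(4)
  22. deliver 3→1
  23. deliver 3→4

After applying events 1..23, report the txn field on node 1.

1

after 1 — propose(0,'p'): n0:coor/t1/[-]
after 2 — deliver 0→2: n2:part/t1/[-]
after 3 — deliver 2→0: ·
after 4 — deliver 0→3: n3:part/t1/[-]
after 5 — deliver 3→0: ·
after 6 — deliver 0→1: n1:part/t1/[-]
after 7 — deliver 1→0: ·
after 8 — deliver 0→4: n4:part/t1/[-]
after 9 — deliver 4→0: n0:coor/t1/[p]
after 10 — deliver 0→3: n3:part/t1/[p]
after 11 — deliver 0→2: n2:part/t1/[p]
after 12 — timeout(0): n0:coor/t2/[p]
after 13 — deliver 0→4: n4:part/t1/[p]
after 14 — deliver 4→0: ·
after 15 — deliver 0→3: n3:part/t2/[p]
after 16 — deliver 3→0: ·
after 17 — timeout(0): n0:coor/t3/[p]
after 18 — deliver 1→4: ·
after 19 — deliver 0→3: n3:part/t3/[p]
after 20 — crash(4): n4:✗part/t1/[p]
after 21 — recover(4): n4:part/t1/[p]
after 22 — deliver 3→1: ·
after 23 — deliver 3→4: ·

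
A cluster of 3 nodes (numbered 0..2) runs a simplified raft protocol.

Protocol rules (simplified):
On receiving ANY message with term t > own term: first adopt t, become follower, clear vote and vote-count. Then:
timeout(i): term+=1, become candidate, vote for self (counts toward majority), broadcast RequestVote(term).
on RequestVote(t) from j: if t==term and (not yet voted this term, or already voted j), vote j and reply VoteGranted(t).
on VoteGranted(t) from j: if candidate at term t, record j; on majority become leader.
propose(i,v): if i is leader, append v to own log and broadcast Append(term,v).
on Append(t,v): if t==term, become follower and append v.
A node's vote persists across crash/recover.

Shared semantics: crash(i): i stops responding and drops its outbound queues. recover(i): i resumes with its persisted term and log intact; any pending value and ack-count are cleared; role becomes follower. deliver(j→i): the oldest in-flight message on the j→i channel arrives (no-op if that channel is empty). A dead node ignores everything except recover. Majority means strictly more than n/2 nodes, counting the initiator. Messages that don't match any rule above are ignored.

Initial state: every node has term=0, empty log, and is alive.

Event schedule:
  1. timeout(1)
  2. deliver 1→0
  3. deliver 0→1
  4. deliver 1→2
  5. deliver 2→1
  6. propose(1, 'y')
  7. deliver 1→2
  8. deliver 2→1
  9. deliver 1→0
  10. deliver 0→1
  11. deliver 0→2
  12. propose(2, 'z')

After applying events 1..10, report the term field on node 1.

e1 timeout(1): 1[cand,t=1,-]
e2 deliver 1→0: 0[foll,t=1,-]
e3 deliver 0→1: 1[lead,t=1,-]
e4 deliver 1→2: 2[foll,t=1,-]
e5 deliver 2→1: ·
e6 propose(1,'y'): 1[lead,t=1,y]
e7 deliver 1→2: 2[foll,t=1,y]
e8 deliver 2→1: ·
e9 deliver 1→0: 0[foll,t=1,y]
e10 deliver 0→1: ·

1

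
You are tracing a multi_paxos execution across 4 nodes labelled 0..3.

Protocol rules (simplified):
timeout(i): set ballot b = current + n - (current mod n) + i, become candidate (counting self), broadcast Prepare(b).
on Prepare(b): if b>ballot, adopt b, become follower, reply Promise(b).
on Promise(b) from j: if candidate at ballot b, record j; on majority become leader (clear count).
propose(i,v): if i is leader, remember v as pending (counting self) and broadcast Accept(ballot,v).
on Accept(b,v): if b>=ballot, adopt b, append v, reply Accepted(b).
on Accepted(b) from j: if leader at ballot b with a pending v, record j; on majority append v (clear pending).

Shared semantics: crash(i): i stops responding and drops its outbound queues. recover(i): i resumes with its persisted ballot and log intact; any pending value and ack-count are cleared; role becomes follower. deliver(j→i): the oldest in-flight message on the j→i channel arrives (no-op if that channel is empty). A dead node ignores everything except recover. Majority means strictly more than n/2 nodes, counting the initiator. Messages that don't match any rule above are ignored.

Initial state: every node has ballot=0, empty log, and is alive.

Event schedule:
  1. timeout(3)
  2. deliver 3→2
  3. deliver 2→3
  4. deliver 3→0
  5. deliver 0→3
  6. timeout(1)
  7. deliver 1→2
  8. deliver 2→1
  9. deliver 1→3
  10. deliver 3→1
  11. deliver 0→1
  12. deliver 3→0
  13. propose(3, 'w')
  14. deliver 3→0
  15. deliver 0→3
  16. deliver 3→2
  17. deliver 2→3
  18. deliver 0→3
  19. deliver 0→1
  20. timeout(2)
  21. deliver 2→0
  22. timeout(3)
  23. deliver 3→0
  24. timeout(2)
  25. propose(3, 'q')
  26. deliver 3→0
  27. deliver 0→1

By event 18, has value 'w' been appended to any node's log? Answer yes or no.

yes

e1 timeout(3): 3[cand,b=7,-]
e2 deliver 3→2: 2[foll,b=7,-]
e3 deliver 2→3: ·
e4 deliver 3→0: 0[foll,b=7,-]
e5 deliver 0→3: 3[lead,b=7,-]
e6 timeout(1): 1[cand,b=5,-]
e7 deliver 1→2: ·
e8 deliver 2→1: ·
e9 deliver 1→3: ·
e10 deliver 3→1: 1[foll,b=7,-]
e11 deliver 0→1: ·
e12 deliver 3→0: ·
e13 propose(3,'w'): ·
e14 deliver 3→0: 0[foll,b=7,w]
e15 deliver 0→3: ·
e16 deliver 3→2: 2[foll,b=7,w]
e17 deliver 2→3: 3[lead,b=7,w]
e18 deliver 0→3: ·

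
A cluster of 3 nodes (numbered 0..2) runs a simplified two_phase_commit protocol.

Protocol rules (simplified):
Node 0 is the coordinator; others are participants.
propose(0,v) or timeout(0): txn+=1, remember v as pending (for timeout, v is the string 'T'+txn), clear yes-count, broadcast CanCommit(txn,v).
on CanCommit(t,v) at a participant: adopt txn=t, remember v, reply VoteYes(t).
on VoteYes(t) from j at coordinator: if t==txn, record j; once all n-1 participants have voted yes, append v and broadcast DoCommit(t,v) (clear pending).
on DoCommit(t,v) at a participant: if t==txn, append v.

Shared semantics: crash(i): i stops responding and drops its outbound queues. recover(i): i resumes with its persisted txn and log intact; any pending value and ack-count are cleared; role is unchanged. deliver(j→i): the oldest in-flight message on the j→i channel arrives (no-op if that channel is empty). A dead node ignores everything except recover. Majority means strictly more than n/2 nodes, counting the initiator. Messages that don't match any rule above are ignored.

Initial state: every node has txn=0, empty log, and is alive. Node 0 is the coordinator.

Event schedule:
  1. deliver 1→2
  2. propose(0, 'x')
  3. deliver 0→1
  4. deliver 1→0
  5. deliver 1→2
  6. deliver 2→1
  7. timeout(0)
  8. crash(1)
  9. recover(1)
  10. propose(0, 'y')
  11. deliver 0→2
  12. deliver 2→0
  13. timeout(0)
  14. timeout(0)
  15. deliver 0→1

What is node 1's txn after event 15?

2

[1] deliver 1→2 → ∅
[2] propose(0,'x') → N0(coor t1 [-])
[3] deliver 0→1 → N1(part t1 [-])
[4] deliver 1→0 → ∅
[5] deliver 1→2 → ∅
[6] deliver 2→1 → ∅
[7] timeout(0) → N0(coor t2 [-])
[8] crash(1) → N1(✗part t1 [-])
[9] recover(1) → N1(part t1 [-])
[10] propose(0,'y') → N0(coor t3 [-])
[11] deliver 0→2 → N2(part t1 [-])
[12] deliver 2→0 → ∅
[13] timeout(0) → N0(coor t4 [-])
[14] timeout(0) → N0(coor t5 [-])
[15] deliver 0→1 → N1(part t2 [-])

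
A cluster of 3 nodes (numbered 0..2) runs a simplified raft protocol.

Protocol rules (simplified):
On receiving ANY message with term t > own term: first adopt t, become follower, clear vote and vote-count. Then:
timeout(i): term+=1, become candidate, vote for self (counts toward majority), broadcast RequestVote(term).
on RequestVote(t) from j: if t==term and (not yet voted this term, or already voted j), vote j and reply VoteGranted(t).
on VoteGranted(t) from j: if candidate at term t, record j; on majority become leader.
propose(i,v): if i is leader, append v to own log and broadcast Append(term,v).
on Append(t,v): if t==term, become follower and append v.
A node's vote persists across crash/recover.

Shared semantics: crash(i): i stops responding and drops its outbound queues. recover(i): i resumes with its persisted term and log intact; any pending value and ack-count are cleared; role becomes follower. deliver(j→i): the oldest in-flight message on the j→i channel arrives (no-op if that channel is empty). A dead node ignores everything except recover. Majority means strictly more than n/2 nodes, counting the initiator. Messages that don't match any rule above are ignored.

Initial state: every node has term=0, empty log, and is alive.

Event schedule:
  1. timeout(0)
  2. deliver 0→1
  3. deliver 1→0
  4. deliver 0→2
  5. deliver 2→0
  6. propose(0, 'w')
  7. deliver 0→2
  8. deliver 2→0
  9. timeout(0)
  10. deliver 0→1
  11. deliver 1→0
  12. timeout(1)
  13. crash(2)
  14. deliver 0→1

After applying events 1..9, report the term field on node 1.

1

step 1 timeout(0): 0={cand,t=1,log=-}
step 2 deliver 0→1: 1={foll,t=1,log=-}
step 3 deliver 1→0: 0={lead,t=1,log=-}
step 4 deliver 0→2: 2={foll,t=1,log=-}
step 5 deliver 2→0: —
step 6 propose(0,'w'): 0={lead,t=1,log=w}
step 7 deliver 0→2: 2={foll,t=1,log=w}
step 8 deliver 2→0: —
step 9 timeout(0): 0={cand,t=2,log=w}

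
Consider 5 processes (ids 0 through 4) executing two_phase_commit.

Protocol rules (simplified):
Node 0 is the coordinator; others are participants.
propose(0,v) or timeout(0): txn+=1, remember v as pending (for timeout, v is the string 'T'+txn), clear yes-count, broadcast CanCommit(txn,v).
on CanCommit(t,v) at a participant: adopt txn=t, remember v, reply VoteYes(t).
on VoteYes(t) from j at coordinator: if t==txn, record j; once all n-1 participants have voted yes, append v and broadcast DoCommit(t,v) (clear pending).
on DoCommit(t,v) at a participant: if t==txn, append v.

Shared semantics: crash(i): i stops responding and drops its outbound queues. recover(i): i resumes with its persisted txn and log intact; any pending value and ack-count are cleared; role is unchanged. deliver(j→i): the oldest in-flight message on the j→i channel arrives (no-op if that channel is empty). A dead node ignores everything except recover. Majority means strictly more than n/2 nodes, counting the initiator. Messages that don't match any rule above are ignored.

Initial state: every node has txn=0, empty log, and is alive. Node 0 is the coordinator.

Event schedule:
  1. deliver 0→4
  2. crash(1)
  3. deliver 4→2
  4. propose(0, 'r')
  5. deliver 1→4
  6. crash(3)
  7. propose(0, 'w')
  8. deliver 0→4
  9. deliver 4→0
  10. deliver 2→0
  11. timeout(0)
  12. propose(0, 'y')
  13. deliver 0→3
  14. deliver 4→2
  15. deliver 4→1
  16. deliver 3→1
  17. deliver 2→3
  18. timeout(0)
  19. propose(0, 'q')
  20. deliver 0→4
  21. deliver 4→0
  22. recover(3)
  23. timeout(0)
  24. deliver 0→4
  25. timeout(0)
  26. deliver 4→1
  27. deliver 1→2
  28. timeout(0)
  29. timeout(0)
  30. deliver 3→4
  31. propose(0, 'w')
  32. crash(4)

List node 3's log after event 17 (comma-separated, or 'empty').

empty

1. deliver 0→4:  nop
2. crash(1):  <1:✗part t0 ->
3. deliver 4→2:  nop
4. propose(0,'r'):  <0:coor t1 ->
5. deliver 1→4:  nop
6. crash(3):  <3:✗part t0 ->
7. propose(0,'w'):  <0:coor t2 ->
8. deliver 0→4:  <4:part t1 ->
9. deliver 4→0:  nop
10. deliver 2→0:  nop
11. timeout(0):  <0:coor t3 ->
12. propose(0,'y'):  <0:coor t4 ->
13. deliver 0→3:  nop
14. deliver 4→2:  nop
15. deliver 4→1:  nop
16. deliver 3→1:  nop
17. deliver 2→3:  nop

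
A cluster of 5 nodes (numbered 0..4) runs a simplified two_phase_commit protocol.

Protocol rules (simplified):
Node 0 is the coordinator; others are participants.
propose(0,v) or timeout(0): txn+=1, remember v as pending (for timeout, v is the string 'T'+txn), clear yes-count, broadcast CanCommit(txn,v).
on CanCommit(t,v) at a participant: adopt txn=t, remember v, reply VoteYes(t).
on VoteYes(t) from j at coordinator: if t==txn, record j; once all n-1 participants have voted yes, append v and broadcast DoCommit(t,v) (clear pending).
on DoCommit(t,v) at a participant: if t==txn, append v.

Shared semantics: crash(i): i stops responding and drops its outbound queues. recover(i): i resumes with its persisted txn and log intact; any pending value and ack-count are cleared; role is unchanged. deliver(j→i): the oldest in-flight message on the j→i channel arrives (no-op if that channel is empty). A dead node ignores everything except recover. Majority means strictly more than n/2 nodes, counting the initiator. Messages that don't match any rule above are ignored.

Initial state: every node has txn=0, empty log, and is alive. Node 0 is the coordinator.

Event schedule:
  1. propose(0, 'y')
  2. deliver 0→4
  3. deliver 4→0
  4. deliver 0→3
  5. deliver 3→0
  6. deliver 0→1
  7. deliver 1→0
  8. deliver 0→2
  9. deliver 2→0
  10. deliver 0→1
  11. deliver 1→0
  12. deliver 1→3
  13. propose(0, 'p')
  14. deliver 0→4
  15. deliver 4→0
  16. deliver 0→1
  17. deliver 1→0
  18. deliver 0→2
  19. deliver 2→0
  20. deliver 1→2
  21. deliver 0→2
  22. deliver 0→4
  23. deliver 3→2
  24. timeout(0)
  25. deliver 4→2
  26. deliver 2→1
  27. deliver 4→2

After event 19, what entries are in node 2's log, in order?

y

1. propose(0,'y'):  <0:coor t1 ->
2. deliver 0→4:  <4:part t1 ->
3. deliver 4→0:  nop
4. deliver 0→3:  <3:part t1 ->
5. deliver 3→0:  nop
6. deliver 0→1:  <1:part t1 ->
7. deliver 1→0:  nop
8. deliver 0→2:  <2:part t1 ->
9. deliver 2→0:  <0:coor t1 y>
10. deliver 0→1:  <1:part t1 y>
11. deliver 1→0:  nop
12. deliver 1→3:  nop
13. propose(0,'p'):  <0:coor t2 y>
14. deliver 0→4:  <4:part t1 y>
15. deliver 4→0:  nop
16. deliver 0→1:  <1:part t2 y>
17. deliver 1→0:  nop
18. deliver 0→2:  <2:part t1 y>
19. deliver 2→0:  nop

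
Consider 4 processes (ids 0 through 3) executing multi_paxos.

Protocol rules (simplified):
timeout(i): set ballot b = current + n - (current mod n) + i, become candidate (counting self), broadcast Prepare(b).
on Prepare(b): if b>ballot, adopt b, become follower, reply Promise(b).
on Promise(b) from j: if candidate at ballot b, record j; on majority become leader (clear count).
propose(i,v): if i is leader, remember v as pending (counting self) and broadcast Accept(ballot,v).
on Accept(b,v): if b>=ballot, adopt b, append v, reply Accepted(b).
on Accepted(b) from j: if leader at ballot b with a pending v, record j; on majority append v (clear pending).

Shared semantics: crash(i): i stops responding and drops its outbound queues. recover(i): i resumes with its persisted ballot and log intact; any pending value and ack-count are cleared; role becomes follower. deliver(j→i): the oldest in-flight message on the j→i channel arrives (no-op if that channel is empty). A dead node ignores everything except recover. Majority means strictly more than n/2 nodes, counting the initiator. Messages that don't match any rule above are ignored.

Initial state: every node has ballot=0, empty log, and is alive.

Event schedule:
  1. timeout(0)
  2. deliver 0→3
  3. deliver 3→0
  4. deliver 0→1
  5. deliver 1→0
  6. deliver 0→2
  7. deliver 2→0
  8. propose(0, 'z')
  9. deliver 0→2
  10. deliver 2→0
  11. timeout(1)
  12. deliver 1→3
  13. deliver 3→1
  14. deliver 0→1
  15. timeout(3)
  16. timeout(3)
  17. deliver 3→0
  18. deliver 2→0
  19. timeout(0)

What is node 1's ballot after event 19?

e1 timeout(0): 0[cand,b=4,-]
e2 deliver 0→3: 3[foll,b=4,-]
e3 deliver 3→0: ·
e4 deliver 0→1: 1[foll,b=4,-]
e5 deliver 1→0: 0[lead,b=4,-]
e6 deliver 0→2: 2[foll,b=4,-]
e7 deliver 2→0: ·
e8 propose(0,'z'): ·
e9 deliver 0→2: 2[foll,b=4,z]
e10 deliver 2→0: ·
e11 timeout(1): 1[cand,b=9,-]
e12 deliver 1→3: 3[foll,b=9,-]
e13 deliver 3→1: ·
e14 deliver 0→1: ·
e15 timeout(3): 3[cand,b=15,-]
e16 timeout(3): 3[cand,b=19,-]
e17 deliver 3→0: 0[foll,b=15,-]
e18 deliver 2→0: ·
e19 timeout(0): 0[cand,b=16,-]

9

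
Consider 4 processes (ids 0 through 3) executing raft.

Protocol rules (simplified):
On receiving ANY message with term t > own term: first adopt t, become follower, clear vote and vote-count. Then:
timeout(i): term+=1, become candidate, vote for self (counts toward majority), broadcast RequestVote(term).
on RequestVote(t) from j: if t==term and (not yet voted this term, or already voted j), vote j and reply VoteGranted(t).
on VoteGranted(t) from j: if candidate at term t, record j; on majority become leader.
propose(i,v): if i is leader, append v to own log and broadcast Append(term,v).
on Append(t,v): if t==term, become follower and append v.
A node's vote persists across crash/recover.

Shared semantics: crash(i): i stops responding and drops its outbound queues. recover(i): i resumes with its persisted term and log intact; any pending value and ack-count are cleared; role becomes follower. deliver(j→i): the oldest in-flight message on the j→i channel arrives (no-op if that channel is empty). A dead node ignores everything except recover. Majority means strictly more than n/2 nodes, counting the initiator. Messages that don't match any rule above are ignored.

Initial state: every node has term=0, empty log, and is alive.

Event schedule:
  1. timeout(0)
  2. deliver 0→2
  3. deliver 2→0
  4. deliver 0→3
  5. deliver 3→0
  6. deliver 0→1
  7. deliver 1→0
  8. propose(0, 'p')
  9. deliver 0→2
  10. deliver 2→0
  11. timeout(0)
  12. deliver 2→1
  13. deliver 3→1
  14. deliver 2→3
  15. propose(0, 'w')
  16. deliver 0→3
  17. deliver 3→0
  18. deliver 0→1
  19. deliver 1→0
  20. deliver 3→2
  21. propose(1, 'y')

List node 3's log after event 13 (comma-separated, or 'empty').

empty

after 1 — timeout(0): n0:cand/t1/[-]
after 2 — deliver 0→2: n2:foll/t1/[-]
after 3 — deliver 2→0: ·
after 4 — deliver 0→3: n3:foll/t1/[-]
after 5 — deliver 3→0: n0:lead/t1/[-]
after 6 — deliver 0→1: n1:foll/t1/[-]
after 7 — deliver 1→0: ·
after 8 — propose(0,'p'): n0:lead/t1/[p]
after 9 — deliver 0→2: n2:foll/t1/[p]
after 10 — deliver 2→0: ·
after 11 — timeout(0): n0:cand/t2/[p]
after 12 — deliver 2→1: ·
after 13 — deliver 3→1: ·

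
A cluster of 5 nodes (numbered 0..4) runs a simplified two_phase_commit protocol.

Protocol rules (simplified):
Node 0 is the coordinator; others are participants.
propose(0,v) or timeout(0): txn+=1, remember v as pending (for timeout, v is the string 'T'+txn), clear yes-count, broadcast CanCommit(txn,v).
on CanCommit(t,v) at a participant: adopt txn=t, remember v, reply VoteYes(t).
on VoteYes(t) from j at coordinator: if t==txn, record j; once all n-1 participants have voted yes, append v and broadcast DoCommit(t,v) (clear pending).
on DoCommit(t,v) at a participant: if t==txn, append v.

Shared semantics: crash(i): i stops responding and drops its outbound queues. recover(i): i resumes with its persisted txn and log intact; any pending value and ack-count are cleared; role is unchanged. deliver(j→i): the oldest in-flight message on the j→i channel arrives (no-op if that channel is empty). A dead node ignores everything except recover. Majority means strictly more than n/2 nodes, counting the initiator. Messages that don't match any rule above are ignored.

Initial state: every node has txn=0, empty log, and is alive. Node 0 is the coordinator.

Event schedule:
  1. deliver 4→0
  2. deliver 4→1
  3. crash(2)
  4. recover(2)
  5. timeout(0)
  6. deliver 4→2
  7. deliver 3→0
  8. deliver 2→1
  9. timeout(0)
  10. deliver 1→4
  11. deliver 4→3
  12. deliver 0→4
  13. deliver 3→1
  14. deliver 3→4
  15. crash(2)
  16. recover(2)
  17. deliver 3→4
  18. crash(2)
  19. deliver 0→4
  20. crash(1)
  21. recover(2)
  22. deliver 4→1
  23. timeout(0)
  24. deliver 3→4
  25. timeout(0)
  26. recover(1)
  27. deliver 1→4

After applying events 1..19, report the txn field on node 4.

1. deliver 4→0:  nop
2. deliver 4→1:  nop
3. crash(2):  <2:✗part t0 ->
4. recover(2):  <2:part t0 ->
5. timeout(0):  <0:coor t1 ->
6. deliver 4→2:  nop
7. deliver 3→0:  nop
8. deliver 2→1:  nop
9. timeout(0):  <0:coor t2 ->
10. deliver 1→4:  nop
11. deliver 4→3:  nop
12. deliver 0→4:  <4:part t1 ->
13. deliver 3→1:  nop
14. deliver 3→4:  nop
15. crash(2):  <2:✗part t0 ->
16. recover(2):  <2:part t0 ->
17. deliver 3→4:  nop
18. crash(2):  <2:✗part t0 ->
19. deliver 0→4:  <4:part t2 ->

2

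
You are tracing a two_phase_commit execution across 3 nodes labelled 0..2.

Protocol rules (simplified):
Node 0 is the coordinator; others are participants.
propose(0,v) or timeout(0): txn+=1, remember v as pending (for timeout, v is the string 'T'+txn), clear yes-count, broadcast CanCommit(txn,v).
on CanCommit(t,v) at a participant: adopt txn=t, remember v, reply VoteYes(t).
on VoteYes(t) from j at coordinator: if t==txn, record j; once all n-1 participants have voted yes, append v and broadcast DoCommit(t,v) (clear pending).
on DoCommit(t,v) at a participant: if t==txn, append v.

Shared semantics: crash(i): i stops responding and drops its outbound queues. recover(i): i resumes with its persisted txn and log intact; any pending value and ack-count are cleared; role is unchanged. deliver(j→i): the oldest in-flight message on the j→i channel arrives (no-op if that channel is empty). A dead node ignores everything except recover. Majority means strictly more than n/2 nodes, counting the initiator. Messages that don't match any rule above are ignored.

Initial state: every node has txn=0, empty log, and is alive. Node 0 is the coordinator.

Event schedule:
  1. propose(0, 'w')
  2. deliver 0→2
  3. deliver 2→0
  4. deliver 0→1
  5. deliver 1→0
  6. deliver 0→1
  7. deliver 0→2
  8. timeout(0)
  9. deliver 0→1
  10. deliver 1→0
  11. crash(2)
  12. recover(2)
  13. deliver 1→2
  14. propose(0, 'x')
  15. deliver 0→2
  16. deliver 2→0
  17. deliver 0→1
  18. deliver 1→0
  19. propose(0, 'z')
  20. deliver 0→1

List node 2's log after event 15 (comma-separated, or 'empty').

w

1. propose(0,'w'):  <0:coor t1 ->
2. deliver 0→2:  <2:part t1 ->
3. deliver 2→0:  nop
4. deliver 0→1:  <1:part t1 ->
5. deliver 1→0:  <0:coor t1 w>
6. deliver 0→1:  <1:part t1 w>
7. deliver 0→2:  <2:part t1 w>
8. timeout(0):  <0:coor t2 w>
9. deliver 0→1:  <1:part t2 w>
10. deliver 1→0:  nop
11. crash(2):  <2:✗part t1 w>
12. recover(2):  <2:part t1 w>
13. deliver 1→2:  nop
14. propose(0,'x'):  <0:coor t3 w>
15. deliver 0→2:  <2:part t2 w>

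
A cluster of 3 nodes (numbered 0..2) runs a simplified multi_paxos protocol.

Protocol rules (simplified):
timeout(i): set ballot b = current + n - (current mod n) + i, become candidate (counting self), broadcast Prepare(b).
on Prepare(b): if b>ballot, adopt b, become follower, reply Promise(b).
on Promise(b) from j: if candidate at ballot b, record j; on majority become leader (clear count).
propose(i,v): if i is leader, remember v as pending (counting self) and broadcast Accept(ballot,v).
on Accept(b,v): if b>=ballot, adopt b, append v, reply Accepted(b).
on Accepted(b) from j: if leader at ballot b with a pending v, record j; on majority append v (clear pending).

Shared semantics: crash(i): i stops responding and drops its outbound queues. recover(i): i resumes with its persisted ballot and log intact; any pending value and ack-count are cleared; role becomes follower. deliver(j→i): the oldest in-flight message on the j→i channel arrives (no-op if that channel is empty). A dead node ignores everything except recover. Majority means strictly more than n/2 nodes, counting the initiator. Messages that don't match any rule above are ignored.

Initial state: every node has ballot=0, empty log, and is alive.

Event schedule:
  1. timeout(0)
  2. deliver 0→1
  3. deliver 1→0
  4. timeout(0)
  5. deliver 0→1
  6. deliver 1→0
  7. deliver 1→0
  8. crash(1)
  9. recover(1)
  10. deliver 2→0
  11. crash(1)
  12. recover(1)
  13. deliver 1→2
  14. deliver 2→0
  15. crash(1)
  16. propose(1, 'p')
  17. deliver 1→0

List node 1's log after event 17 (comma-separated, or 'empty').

e1 timeout(0): 0[cand,b=3,-]
e2 deliver 0→1: 1[foll,b=3,-]
e3 deliver 1→0: 0[lead,b=3,-]
e4 timeout(0): 0[cand,b=6,-]
e5 deliver 0→1: 1[foll,b=6,-]
e6 deliver 1→0: 0[lead,b=6,-]
e7 deliver 1→0: ·
e8 crash(1): 1[✗foll,b=6,-]
e9 recover(1): 1[foll,b=6,-]
e10 deliver 2→0: ·
e11 crash(1): 1[✗foll,b=6,-]
e12 recover(1): 1[foll,b=6,-]
e13 deliver 1→2: ·
e14 deliver 2→0: ·
e15 crash(1): 1[✗foll,b=6,-]
e16 propose(1,'p'): ·
e17 deliver 1→0: ·

empty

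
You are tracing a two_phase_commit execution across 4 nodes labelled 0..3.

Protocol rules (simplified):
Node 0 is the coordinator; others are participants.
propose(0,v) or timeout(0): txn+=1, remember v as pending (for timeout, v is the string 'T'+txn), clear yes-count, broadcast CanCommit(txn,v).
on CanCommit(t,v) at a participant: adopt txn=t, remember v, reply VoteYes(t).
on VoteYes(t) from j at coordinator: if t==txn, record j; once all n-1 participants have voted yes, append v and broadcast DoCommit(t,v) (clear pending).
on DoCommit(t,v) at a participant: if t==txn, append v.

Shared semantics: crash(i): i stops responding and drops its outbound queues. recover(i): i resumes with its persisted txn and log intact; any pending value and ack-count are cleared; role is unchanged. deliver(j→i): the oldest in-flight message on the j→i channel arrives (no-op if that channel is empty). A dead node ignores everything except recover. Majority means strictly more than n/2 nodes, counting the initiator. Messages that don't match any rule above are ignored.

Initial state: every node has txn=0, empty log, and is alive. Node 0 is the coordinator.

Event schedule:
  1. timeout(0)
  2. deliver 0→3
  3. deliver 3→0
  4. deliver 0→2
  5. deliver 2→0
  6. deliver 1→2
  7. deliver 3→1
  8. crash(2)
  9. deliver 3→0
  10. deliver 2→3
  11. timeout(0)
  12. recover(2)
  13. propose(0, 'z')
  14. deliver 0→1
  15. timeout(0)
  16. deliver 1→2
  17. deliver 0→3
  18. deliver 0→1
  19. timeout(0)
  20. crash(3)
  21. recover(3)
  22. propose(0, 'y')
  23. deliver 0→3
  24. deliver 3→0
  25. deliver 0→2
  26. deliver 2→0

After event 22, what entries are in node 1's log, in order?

step 1 timeout(0): 0={coor,t=1,log=-}
step 2 deliver 0→3: 3={part,t=1,log=-}
step 3 deliver 3→0: —
step 4 deliver 0→2: 2={part,t=1,log=-}
step 5 deliver 2→0: —
step 6 deliver 1→2: —
step 7 deliver 3→1: —
step 8 crash(2): 2={✗part,t=1,log=-}
step 9 deliver 3→0: —
step 10 deliver 2→3: —
step 11 timeout(0): 0={coor,t=2,log=-}
step 12 recover(2): 2={part,t=1,log=-}
step 13 propose(0,'z'): 0={coor,t=3,log=-}
step 14 deliver 0→1: 1={part,t=1,log=-}
step 15 timeout(0): 0={coor,t=4,log=-}
step 16 deliver 1→2: —
step 17 deliver 0→3: 3={part,t=2,log=-}
step 18 deliver 0→1: 1={part,t=2,log=-}
step 19 timeout(0): 0={coor,t=5,log=-}
step 20 crash(3): 3={✗part,t=2,log=-}
step 21 recover(3): 3={part,t=2,log=-}
step 22 propose(0,'y'): 0={coor,t=6,log=-}

empty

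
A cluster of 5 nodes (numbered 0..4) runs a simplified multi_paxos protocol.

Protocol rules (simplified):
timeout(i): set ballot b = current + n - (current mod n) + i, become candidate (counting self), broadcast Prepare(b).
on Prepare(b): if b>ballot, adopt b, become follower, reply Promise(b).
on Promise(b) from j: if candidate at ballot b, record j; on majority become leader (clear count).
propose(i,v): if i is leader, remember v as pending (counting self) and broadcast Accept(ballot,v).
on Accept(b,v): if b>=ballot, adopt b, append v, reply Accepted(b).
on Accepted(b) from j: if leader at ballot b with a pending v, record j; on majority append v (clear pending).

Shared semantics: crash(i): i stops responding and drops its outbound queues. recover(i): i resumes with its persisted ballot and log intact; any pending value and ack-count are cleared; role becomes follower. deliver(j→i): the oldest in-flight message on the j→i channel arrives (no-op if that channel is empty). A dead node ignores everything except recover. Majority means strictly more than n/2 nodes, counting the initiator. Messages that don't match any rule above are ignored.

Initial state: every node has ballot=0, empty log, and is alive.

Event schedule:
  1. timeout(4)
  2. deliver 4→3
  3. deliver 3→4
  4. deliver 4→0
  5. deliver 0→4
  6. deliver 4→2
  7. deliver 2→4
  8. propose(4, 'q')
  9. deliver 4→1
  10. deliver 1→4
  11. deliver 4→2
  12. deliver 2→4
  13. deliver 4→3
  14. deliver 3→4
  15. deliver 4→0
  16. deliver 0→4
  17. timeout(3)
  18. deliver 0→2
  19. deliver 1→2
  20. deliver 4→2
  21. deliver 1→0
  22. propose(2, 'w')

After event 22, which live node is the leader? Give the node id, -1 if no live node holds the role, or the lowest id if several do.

after 1 — timeout(4): n4:cand/b9/[-]
after 2 — deliver 4→3: n3:foll/b9/[-]
after 3 — deliver 3→4: ·
after 4 — deliver 4→0: n0:foll/b9/[-]
after 5 — deliver 0→4: n4:lead/b9/[-]
after 6 — deliver 4→2: n2:foll/b9/[-]
after 7 — deliver 2→4: ·
after 8 — propose(4,'q'): ·
after 9 — deliver 4→1: n1:foll/b9/[-]
after 10 — deliver 1→4: ·
after 11 — deliver 4→2: n2:foll/b9/[q]
after 12 — deliver 2→4: ·
after 13 — deliver 4→3: n3:foll/b9/[q]
after 14 — deliver 3→4: n4:lead/b9/[q]
after 15 — deliver 4→0: n0:foll/b9/[q]
after 16 — deliver 0→4: ·
after 17 — timeout(3): n3:cand/b13/[q]
after 18 — deliver 0→2: ·
after 19 — deliver 1→2: ·
after 20 — deliver 4→2: ·
after 21 — deliver 1→0: ·
after 22 — propose(2,'w'): ·

4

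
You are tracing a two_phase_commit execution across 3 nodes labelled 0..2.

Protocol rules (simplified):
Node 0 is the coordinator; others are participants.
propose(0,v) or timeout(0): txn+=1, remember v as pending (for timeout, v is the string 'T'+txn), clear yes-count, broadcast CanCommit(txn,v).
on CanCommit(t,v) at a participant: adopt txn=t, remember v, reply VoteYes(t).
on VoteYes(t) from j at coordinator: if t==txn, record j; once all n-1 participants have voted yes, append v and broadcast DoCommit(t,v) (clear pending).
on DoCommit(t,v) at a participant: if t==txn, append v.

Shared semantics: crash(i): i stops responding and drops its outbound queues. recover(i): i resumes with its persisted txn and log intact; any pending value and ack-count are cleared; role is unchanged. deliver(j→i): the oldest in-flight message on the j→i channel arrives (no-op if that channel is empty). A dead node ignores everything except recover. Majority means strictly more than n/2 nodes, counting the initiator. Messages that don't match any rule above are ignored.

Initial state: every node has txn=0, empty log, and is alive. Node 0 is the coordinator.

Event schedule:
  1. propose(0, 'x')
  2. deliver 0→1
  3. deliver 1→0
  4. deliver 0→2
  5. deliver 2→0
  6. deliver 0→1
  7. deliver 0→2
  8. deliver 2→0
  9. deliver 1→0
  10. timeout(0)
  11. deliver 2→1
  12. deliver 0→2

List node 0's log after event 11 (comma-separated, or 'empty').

x

1. propose(0,'x'):  <0:coor t1 ->
2. deliver 0→1:  <1:part t1 ->
3. deliver 1→0:  nop
4. deliver 0→2:  <2:part t1 ->
5. deliver 2→0:  <0:coor t1 x>
6. deliver 0→1:  <1:part t1 x>
7. deliver 0→2:  <2:part t1 x>
8. deliver 2→0:  nop
9. deliver 1→0:  nop
10. timeout(0):  <0:coor t2 x>
11. deliver 2→1:  nop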